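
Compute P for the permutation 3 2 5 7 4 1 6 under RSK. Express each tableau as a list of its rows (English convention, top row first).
After inserting 3: P = [[3]].
After inserting 2: P = [[2], [3]].
After inserting 5: P = [[2, 5], [3]].
After inserting 7: P = [[2, 5, 7], [3]].
After inserting 4: P = [[2, 4, 7], [3, 5]].
After inserting 1: P = [[1, 4, 7], [2, 5], [3]].
After inserting 6: P = [[1, 4, 6], [2, 5, 7], [3]].

So P = [[1, 4, 6], [2, 5, 7], [3]].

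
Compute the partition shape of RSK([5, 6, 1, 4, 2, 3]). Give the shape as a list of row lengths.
[3, 2, 1]

Row-insert each entry into an empty tableau.

After inserting 5: P = [[5]].
After inserting 6: P = [[5, 6]].
After inserting 1: P = [[1, 6], [5]].
After inserting 4: P = [[1, 4], [5, 6]].
After inserting 2: P = [[1, 2], [4, 6], [5]].
After inserting 3: P = [[1, 2, 3], [4, 6], [5]].

The final insertion tableau P = [[1, 2, 3], [4, 6], [5]] has shape [3, 2, 1].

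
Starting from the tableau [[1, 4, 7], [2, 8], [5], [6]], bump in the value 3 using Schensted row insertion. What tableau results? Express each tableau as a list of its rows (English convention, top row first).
In row 1, 3 replaces 4 (the leftmost entry greater than 3); 4 is bumped to row 2. In row 2, 4 replaces 8 (the leftmost entry greater than 4); 8 is bumped to row 3. 8 is appended to row 3. The new tableau is [[1, 3, 7], [2, 4], [5, 8], [6]].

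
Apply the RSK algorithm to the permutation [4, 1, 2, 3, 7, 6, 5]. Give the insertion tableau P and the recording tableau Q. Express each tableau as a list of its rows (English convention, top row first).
Insert each entry of the permutation into P by Schensted row insertion, recording in Q the position of each new cell.

Insert 4: appended to row 1. P = [[4]].
Insert 1: 1 bumps 4 from row 1; 4 starts row 2. P = [[1], [4]].
Insert 2: appended to row 1. P = [[1, 2], [4]].
Insert 3: appended to row 1. P = [[1, 2, 3], [4]].
Insert 7: appended to row 1. P = [[1, 2, 3, 7], [4]].
Insert 6: 6 bumps 7 from row 1; 7 appends to row 2. P = [[1, 2, 3, 6], [4, 7]].
Insert 5: 5 bumps 6 from row 1; 6 bumps 7 from row 2; 7 starts row 3. P = [[1, 2, 3, 5], [4, 6], [7]].

So P = [[1, 2, 3, 5], [4, 6], [7]], Q = [[1, 3, 4, 5], [2, 6], [7]].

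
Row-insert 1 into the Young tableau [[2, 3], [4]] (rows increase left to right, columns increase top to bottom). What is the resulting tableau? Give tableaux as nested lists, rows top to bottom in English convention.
[[1, 3], [2], [4]]

In row 1, 1 replaces 2 (the leftmost entry greater than 1); 2 is bumped to row 2. In row 2, 2 replaces 4 (the leftmost entry greater than 2); 4 is bumped to row 3. 4 starts a new row 3. The new tableau is [[1, 3], [2], [4]].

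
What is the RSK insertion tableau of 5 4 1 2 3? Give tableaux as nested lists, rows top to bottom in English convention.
P = [[1, 2, 3], [4], [5]]

Insert 5: appended to row 1. P = [[5]].
Insert 4: 4 bumps 5 from row 1; 5 starts row 2. P = [[4], [5]].
Insert 1: 1 bumps 4 from row 1; 4 bumps 5 from row 2; 5 starts row 3. P = [[1], [4], [5]].
Insert 2: appended to row 1. P = [[1, 2], [4], [5]].
Insert 3: appended to row 1. P = [[1, 2, 3], [4], [5]].

So P = [[1, 2, 3], [4], [5]].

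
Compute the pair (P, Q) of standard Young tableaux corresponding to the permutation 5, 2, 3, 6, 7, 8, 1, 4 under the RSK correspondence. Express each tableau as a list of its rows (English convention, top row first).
Insert each entry of the permutation into P by Schensted row insertion, recording in Q the position of each new cell.

Insert 5: appended to row 1. P = [[5]].
Insert 2: 2 bumps 5 from row 1; 5 starts row 2. P = [[2], [5]].
Insert 3: appended to row 1. P = [[2, 3], [5]].
Insert 6: appended to row 1. P = [[2, 3, 6], [5]].
Insert 7: appended to row 1. P = [[2, 3, 6, 7], [5]].
Insert 8: appended to row 1. P = [[2, 3, 6, 7, 8], [5]].
Insert 1: 1 bumps 2 from row 1; 2 bumps 5 from row 2; 5 starts row 3. P = [[1, 3, 6, 7, 8], [2], [5]].
Insert 4: 4 bumps 6 from row 1; 6 appends to row 2. P = [[1, 3, 4, 7, 8], [2, 6], [5]].

So P = [[1, 3, 4, 7, 8], [2, 6], [5]], Q = [[1, 3, 4, 5, 6], [2, 8], [7]].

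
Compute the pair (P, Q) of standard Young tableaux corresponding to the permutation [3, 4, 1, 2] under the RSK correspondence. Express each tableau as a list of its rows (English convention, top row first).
P = [[1, 2], [3, 4]], Q = [[1, 2], [3, 4]]

Insert each entry of the permutation into P by Schensted row insertion, recording in Q the position of each new cell.

Insert 3: appended to row 1. P = [[3]].
Insert 4: appended to row 1. P = [[3, 4]].
Insert 1: 1 bumps 3 from row 1; 3 starts row 2. P = [[1, 4], [3]].
Insert 2: 2 bumps 4 from row 1; 4 appends to row 2. P = [[1, 2], [3, 4]].

So P = [[1, 2], [3, 4]], Q = [[1, 2], [3, 4]].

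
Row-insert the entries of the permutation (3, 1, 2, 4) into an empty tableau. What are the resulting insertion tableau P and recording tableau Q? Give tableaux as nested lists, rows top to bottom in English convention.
Insert each entry of the permutation into P by Schensted row insertion, recording in Q the position of each new cell.

Insert 3: appended to row 1. P = [[3]].
Insert 1: 1 bumps 3 from row 1; 3 starts row 2. P = [[1], [3]].
Insert 2: appended to row 1. P = [[1, 2], [3]].
Insert 4: appended to row 1. P = [[1, 2, 4], [3]].

So P = [[1, 2, 4], [3]], Q = [[1, 3, 4], [2]].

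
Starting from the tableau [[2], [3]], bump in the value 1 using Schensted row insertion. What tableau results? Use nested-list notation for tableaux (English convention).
[[1], [2], [3]]

In row 1, 1 replaces 2 (the leftmost entry greater than 1); 2 is bumped to row 2. In row 2, 2 replaces 3 (the leftmost entry greater than 2); 3 is bumped to row 3. 3 starts a new row 3. The new tableau is [[1], [2], [3]].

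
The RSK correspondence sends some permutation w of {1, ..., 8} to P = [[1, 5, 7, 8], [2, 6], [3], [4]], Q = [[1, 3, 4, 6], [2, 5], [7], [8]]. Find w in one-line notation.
4 3 6 7 5 8 2 1

Reverse RSK: for i = n, n-1, ..., 1, locate i in Q, remove the corresponding corner cell from P, and reverse-bump its entry up through P; the value ejected from row 1 is w(i).

So w = 4 3 6 7 5 8 2 1.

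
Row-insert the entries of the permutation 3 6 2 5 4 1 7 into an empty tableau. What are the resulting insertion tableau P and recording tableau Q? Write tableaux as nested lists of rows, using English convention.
P = [[1, 4, 7], [2, 5], [3], [6]], Q = [[1, 2, 7], [3, 4], [5], [6]]

Insert each entry of the permutation into P by Schensted row insertion, recording in Q the position of each new cell.

After inserting 3: P = [[3]].
After inserting 6: P = [[3, 6]].
After inserting 2: P = [[2, 6], [3]].
After inserting 5: P = [[2, 5], [3, 6]].
After inserting 4: P = [[2, 4], [3, 5], [6]].
After inserting 1: P = [[1, 4], [2, 5], [3], [6]].
After inserting 7: P = [[1, 4, 7], [2, 5], [3], [6]].

So P = [[1, 4, 7], [2, 5], [3], [6]], Q = [[1, 2, 7], [3, 4], [5], [6]].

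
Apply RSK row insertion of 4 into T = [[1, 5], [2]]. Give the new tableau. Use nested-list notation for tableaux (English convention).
In row 1, 4 replaces 5 (the leftmost entry greater than 4); 5 is bumped to row 2. 5 is appended to row 2. The new tableau is [[1, 4], [2, 5]].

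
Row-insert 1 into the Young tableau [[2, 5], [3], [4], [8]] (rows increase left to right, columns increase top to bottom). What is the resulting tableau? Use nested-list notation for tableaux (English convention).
[[1, 5], [2], [3], [4], [8]]

In row 1, 1 replaces 2 (the leftmost entry greater than 1); 2 is bumped to row 2. In row 2, 2 replaces 3 (the leftmost entry greater than 2); 3 is bumped to row 3. In row 3, 3 replaces 4 (the leftmost entry greater than 3); 4 is bumped to row 4. In row 4, 4 replaces 8 (the leftmost entry greater than 4); 8 is bumped to row 5. 8 starts a new row 5. The new tableau is [[1, 5], [2], [3], [4], [8]].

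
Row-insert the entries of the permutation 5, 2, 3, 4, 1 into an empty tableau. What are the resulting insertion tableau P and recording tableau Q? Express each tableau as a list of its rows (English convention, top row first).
P = [[1, 3, 4], [2], [5]], Q = [[1, 3, 4], [2], [5]]

Insert each entry of the permutation into P by Schensted row insertion, recording in Q the position of each new cell.

After inserting 5: P = [[5]].
After inserting 2: P = [[2], [5]].
After inserting 3: P = [[2, 3], [5]].
After inserting 4: P = [[2, 3, 4], [5]].
After inserting 1: P = [[1, 3, 4], [2], [5]].

So P = [[1, 3, 4], [2], [5]], Q = [[1, 3, 4], [2], [5]].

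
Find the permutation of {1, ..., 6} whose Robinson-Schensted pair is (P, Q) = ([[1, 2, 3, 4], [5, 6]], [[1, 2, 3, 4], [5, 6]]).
Reverse the RSK construction: for i from n down to 1, find the cell of Q containing i, remove the entry at that cell from P, and reverse-bump it up through P; the value ejected from row 1 is w(i).

Step i=6: Q has 6 at row 2, column 2; remove 6 from row 2 of P and reverse-bump: 6 enters row 1 and ejects 4. So w(6) = 4. P is now [[1, 2, 3, 6], [5]].
Step i=5: Q has 5 at row 2, column 1; remove 5 from row 2 of P and reverse-bump: 5 enters row 1 and ejects 3. So w(5) = 3. P is now [[1, 2, 5, 6]].
Step i=4: Q has 4 at row 1, column 4; remove that cell from P, ejecting 6. So w(4) = 6. P is now [[1, 2, 5]].
Step i=3: Q has 3 at row 1, column 3; remove that cell from P, ejecting 5. So w(3) = 5. P is now [[1, 2]].
Step i=2: Q has 2 at row 1, column 2; remove that cell from P, ejecting 2. So w(2) = 2. P is now [[1]].
Step i=1: Q has 1 at row 1, column 1; remove that cell from P, ejecting 1. So w(1) = 1. P is now [].

So w = 1 2 5 6 3 4.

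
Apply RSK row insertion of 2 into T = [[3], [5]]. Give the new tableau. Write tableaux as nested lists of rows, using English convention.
In row 1, 2 replaces 3 (the leftmost entry greater than 2); 3 is bumped to row 2. In row 2, 3 replaces 5 (the leftmost entry greater than 3); 5 is bumped to row 3. 5 starts a new row 3. The new tableau is [[2], [3], [5]].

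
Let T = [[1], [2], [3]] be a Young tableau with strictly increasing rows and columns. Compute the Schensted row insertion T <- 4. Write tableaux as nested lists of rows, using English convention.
4 is larger than every entry of row 1, so it is appended to row 1. The new tableau is [[1, 4], [2], [3]].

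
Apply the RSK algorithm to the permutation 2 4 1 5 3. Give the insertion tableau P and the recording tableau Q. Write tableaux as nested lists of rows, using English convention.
P = [[1, 3, 5], [2, 4]], Q = [[1, 2, 4], [3, 5]]

Insert each entry of the permutation into P by Schensted row insertion, recording in Q the position of each new cell.

Insert 2: appended to row 1. P = [[2]].
Insert 4: appended to row 1. P = [[2, 4]].
Insert 1: 1 bumps 2 from row 1; 2 starts row 2. P = [[1, 4], [2]].
Insert 5: appended to row 1. P = [[1, 4, 5], [2]].
Insert 3: 3 bumps 4 from row 1; 4 appends to row 2. P = [[1, 3, 5], [2, 4]].

So P = [[1, 3, 5], [2, 4]], Q = [[1, 2, 4], [3, 5]].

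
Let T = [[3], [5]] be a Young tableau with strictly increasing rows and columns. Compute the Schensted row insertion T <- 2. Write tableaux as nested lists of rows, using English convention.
In row 1, 2 replaces 3 (the leftmost entry greater than 2); 3 is bumped to row 2. In row 2, 3 replaces 5 (the leftmost entry greater than 3); 5 is bumped to row 3. 5 starts a new row 3. The new tableau is [[2], [3], [5]].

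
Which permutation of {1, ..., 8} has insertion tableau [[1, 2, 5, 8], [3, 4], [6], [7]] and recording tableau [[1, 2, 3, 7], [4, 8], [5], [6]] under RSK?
Reverse the RSK construction: for i from n down to 1, find the cell of Q containing i, remove the entry at that cell from P, and reverse-bump it up through P; the value ejected from row 1 is w(i).

Step i=8: Q has 8 at row 2, column 2; remove 4 from row 2 of P and reverse-bump: 4 enters row 1 and ejects 2. So w(8) = 2. P is now [[1, 4, 5, 8], [3], [6], [7]].
Step i=7: Q has 7 at row 1, column 4; remove that cell from P, ejecting 8. So w(7) = 8. P is now [[1, 4, 5], [3], [6], [7]].
Step i=6: Q has 6 at row 4, column 1; remove 7 from row 4 of P and reverse-bump: 7 enters row 3 and ejects 6; 6 enters row 2 and ejects 3; 3 enters row 1 and ejects 1. So w(6) = 1. P is now [[3, 4, 5], [6], [7]].
Step i=5: Q has 5 at row 3, column 1; remove 7 from row 3 of P and reverse-bump: 7 enters row 2 and ejects 6; 6 enters row 1 and ejects 5. So w(5) = 5. P is now [[3, 4, 6], [7]].
Step i=4: Q has 4 at row 2, column 1; remove 7 from row 2 of P and reverse-bump: 7 enters row 1 and ejects 6. So w(4) = 6. P is now [[3, 4, 7]].
Step i=3: Q has 3 at row 1, column 3; remove that cell from P, ejecting 7. So w(3) = 7. P is now [[3, 4]].
Step i=2: Q has 2 at row 1, column 2; remove that cell from P, ejecting 4. So w(2) = 4. P is now [[3]].
Step i=1: Q has 1 at row 1, column 1; remove that cell from P, ejecting 3. So w(1) = 3. P is now [].

So w = 3 4 7 6 5 1 8 2.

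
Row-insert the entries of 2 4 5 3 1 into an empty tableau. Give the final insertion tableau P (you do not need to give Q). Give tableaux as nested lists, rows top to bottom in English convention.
Insert 2: appended to row 1. P = [[2]].
Insert 4: appended to row 1. P = [[2, 4]].
Insert 5: appended to row 1. P = [[2, 4, 5]].
Insert 3: 3 bumps 4 from row 1; 4 starts row 2. P = [[2, 3, 5], [4]].
Insert 1: 1 bumps 2 from row 1; 2 bumps 4 from row 2; 4 starts row 3. P = [[1, 3, 5], [2], [4]].

So P = [[1, 3, 5], [2], [4]].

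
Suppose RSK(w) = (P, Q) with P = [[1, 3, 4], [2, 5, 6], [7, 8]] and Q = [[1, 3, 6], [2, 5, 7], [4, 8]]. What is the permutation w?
Reverse RSK: for i = n, n-1, ..., 1, locate i in Q, remove the corresponding corner cell from P, and reverse-bump its entry up through P; the value ejected from row 1 is w(i).

So w = 7 2 5 1 3 8 6 4.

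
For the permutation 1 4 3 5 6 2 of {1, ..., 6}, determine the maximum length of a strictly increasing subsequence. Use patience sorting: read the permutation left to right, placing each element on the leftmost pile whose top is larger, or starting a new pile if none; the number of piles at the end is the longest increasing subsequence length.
4

1: new pile. tops = [1]
4: new pile. tops = [1, 4]
3: onto pile 2 (replacing 4). tops = [1, 3]
5: new pile. tops = [1, 3, 5]
6: new pile. tops = [1, 3, 5, 6]
2: onto pile 2 (replacing 3). tops = [1, 2, 5, 6]

4 piles, so the longest increasing subsequence has length 4.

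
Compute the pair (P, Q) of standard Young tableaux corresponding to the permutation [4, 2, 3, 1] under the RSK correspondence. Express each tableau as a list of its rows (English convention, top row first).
Insert each entry of the permutation into P by Schensted row insertion, recording in Q the position of each new cell.

Insert 4: appended to row 1. P = [[4]].
Insert 2: 2 bumps 4 from row 1; 4 starts row 2. P = [[2], [4]].
Insert 3: appended to row 1. P = [[2, 3], [4]].
Insert 1: 1 bumps 2 from row 1; 2 bumps 4 from row 2; 4 starts row 3. P = [[1, 3], [2], [4]].

So P = [[1, 3], [2], [4]], Q = [[1, 3], [2], [4]].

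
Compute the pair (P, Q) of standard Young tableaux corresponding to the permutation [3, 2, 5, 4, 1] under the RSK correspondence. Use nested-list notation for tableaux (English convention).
P = [[1, 4], [2, 5], [3]], Q = [[1, 3], [2, 4], [5]]

Insert each entry of the permutation into P by Schensted row insertion, recording in Q the position of each new cell.

Insert 3: appended to row 1. P = [[3]].
Insert 2: 2 bumps 3 from row 1; 3 starts row 2. P = [[2], [3]].
Insert 5: appended to row 1. P = [[2, 5], [3]].
Insert 4: 4 bumps 5 from row 1; 5 appends to row 2. P = [[2, 4], [3, 5]].
Insert 1: 1 bumps 2 from row 1; 2 bumps 3 from row 2; 3 starts row 3. P = [[1, 4], [2, 5], [3]].

So P = [[1, 4], [2, 5], [3]], Q = [[1, 3], [2, 4], [5]].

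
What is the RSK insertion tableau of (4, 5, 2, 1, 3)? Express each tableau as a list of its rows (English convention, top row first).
P = [[1, 3], [2, 5], [4]]

Insert 4: appended to row 1. P = [[4]].
Insert 5: appended to row 1. P = [[4, 5]].
Insert 2: 2 bumps 4 from row 1; 4 starts row 2. P = [[2, 5], [4]].
Insert 1: 1 bumps 2 from row 1; 2 bumps 4 from row 2; 4 starts row 3. P = [[1, 5], [2], [4]].
Insert 3: 3 bumps 5 from row 1; 5 appends to row 2. P = [[1, 3], [2, 5], [4]].

So P = [[1, 3], [2, 5], [4]].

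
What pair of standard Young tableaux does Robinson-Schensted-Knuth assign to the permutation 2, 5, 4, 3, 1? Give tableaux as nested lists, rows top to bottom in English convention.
P = [[1, 3], [2], [4], [5]], Q = [[1, 2], [3], [4], [5]]

Insert each entry of the permutation into P by Schensted row insertion, recording in Q the position of each new cell.

Insert 2: appended to row 1. P = [[2]], Q = [[1]].
Insert 5: appended to row 1. P = [[2, 5]], Q = [[1, 2]].
Insert 4: 4 bumps 5 from row 1; 5 starts row 2. P = [[2, 4], [5]], Q = [[1, 2], [3]].
Insert 3: 3 bumps 4 from row 1; 4 bumps 5 from row 2; 5 starts row 3. P = [[2, 3], [4], [5]], Q = [[1, 2], [3], [4]].
Insert 1: 1 bumps 2 from row 1; 2 bumps 4 from row 2; 4 bumps 5 from row 3; 5 starts row 4. P = [[1, 3], [2], [4], [5]], Q = [[1, 2], [3], [4], [5]].

So P = [[1, 3], [2], [4], [5]], Q = [[1, 2], [3], [4], [5]].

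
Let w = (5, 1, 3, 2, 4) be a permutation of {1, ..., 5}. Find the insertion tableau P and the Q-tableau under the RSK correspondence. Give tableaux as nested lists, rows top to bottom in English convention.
Insert each entry of the permutation into P by Schensted row insertion, recording in Q the position of each new cell.

Insert 5: appended to row 1. P = [[5]].
Insert 1: 1 bumps 5 from row 1; 5 starts row 2. P = [[1], [5]].
Insert 3: appended to row 1. P = [[1, 3], [5]].
Insert 2: 2 bumps 3 from row 1; 3 bumps 5 from row 2; 5 starts row 3. P = [[1, 2], [3], [5]].
Insert 4: appended to row 1. P = [[1, 2, 4], [3], [5]].

So P = [[1, 2, 4], [3], [5]], Q = [[1, 3, 5], [2], [4]].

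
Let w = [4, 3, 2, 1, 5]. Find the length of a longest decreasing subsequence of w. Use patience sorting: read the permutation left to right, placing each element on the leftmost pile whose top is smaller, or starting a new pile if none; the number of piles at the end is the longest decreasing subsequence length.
4: new pile. tops = [4]
3: new pile. tops = [4, 3]
2: new pile. tops = [4, 3, 2]
1: new pile. tops = [4, 3, 2, 1]
5: onto pile 1 (replacing 4). tops = [5, 3, 2, 1]

4 piles, so the longest decreasing subsequence has length 4.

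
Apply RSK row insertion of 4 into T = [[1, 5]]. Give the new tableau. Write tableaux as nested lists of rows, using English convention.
[[1, 4], [5]]

In row 1, 4 replaces 5 (the leftmost entry greater than 4); 5 is bumped to row 2. 5 starts a new row 2. The new tableau is [[1, 4], [5]].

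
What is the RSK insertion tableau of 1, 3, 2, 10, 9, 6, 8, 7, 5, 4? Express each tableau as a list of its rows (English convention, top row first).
P = [[1, 2, 4, 7], [3, 5], [6], [8], [9], [10]]

Insert 1: appended to row 1. P = [[1]].
Insert 3: appended to row 1. P = [[1, 3]].
Insert 2: 2 bumps 3 from row 1; 3 starts row 2. P = [[1, 2], [3]].
Insert 10: appended to row 1. P = [[1, 2, 10], [3]].
Insert 9: 9 bumps 10 from row 1; 10 appends to row 2. P = [[1, 2, 9], [3, 10]].
Insert 6: 6 bumps 9 from row 1; 9 bumps 10 from row 2; 10 starts row 3. P = [[1, 2, 6], [3, 9], [10]].
Insert 8: appended to row 1. P = [[1, 2, 6, 8], [3, 9], [10]].
Insert 7: 7 bumps 8 from row 1; 8 bumps 9 from row 2; 9 bumps 10 from row 3; 10 starts row 4. P = [[1, 2, 6, 7], [3, 8], [9], [10]].
Insert 5: 5 bumps 6 from row 1; 6 bumps 8 from row 2; 8 bumps 9 from row 3; 9 bumps 10 from row 4; 10 starts row 5. P = [[1, 2, 5, 7], [3, 6], [8], [9], [10]].
Insert 4: 4 bumps 5 from row 1; 5 bumps 6 from row 2; 6 bumps 8 from row 3; 8 bumps 9 from row 4; 9 bumps 10 from row 5; 10 starts row 6. P = [[1, 2, 4, 7], [3, 5], [6], [8], [9], [10]].

So P = [[1, 2, 4, 7], [3, 5], [6], [8], [9], [10]].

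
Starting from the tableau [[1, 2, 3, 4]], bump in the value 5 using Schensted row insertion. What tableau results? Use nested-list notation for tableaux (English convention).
[[1, 2, 3, 4, 5]]

5 is larger than every entry of row 1, so it is appended to row 1. The new tableau is [[1, 2, 3, 4, 5]].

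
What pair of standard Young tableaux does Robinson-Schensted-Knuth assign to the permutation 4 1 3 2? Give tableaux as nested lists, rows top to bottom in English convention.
Insert each entry of the permutation into P by Schensted row insertion, recording in Q the position of each new cell.

Insert 4: appended to row 1. P = [[4]].
Insert 1: 1 bumps 4 from row 1; 4 starts row 2. P = [[1], [4]].
Insert 3: appended to row 1. P = [[1, 3], [4]].
Insert 2: 2 bumps 3 from row 1; 3 bumps 4 from row 2; 4 starts row 3. P = [[1, 2], [3], [4]].

So P = [[1, 2], [3], [4]], Q = [[1, 3], [2], [4]].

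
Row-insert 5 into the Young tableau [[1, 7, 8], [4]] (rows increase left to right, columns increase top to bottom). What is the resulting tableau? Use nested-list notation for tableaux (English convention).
[[1, 5, 8], [4, 7]]

In row 1, 5 replaces 7 (the leftmost entry greater than 5); 7 is bumped to row 2. 7 is appended to row 2. The new tableau is [[1, 5, 8], [4, 7]].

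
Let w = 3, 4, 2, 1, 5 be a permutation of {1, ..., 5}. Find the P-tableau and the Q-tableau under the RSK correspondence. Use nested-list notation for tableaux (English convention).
P = [[1, 4, 5], [2], [3]], Q = [[1, 2, 5], [3], [4]]

Insert each entry of the permutation into P by Schensted row insertion, recording in Q the position of each new cell.

Insert 3: appended to row 1. P = [[3]].
Insert 4: appended to row 1. P = [[3, 4]].
Insert 2: 2 bumps 3 from row 1; 3 starts row 2. P = [[2, 4], [3]].
Insert 1: 1 bumps 2 from row 1; 2 bumps 3 from row 2; 3 starts row 3. P = [[1, 4], [2], [3]].
Insert 5: appended to row 1. P = [[1, 4, 5], [2], [3]].

So P = [[1, 4, 5], [2], [3]], Q = [[1, 2, 5], [3], [4]].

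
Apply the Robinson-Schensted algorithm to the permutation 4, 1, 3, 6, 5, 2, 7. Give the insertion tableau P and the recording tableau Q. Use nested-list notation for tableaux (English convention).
Insert each entry of the permutation into P by Schensted row insertion, recording in Q the position of each new cell.

Insert 4: appended to row 1. P = [[4]].
Insert 1: 1 bumps 4 from row 1; 4 starts row 2. P = [[1], [4]].
Insert 3: appended to row 1. P = [[1, 3], [4]].
Insert 6: appended to row 1. P = [[1, 3, 6], [4]].
Insert 5: 5 bumps 6 from row 1; 6 appends to row 2. P = [[1, 3, 5], [4, 6]].
Insert 2: 2 bumps 3 from row 1; 3 bumps 4 from row 2; 4 starts row 3. P = [[1, 2, 5], [3, 6], [4]].
Insert 7: appended to row 1. P = [[1, 2, 5, 7], [3, 6], [4]].

So P = [[1, 2, 5, 7], [3, 6], [4]], Q = [[1, 3, 4, 7], [2, 5], [6]].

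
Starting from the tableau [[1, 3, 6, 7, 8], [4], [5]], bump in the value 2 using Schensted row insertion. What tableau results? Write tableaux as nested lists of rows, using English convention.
[[1, 2, 6, 7, 8], [3], [4], [5]]

In row 1, 2 replaces 3 (the leftmost entry greater than 2); 3 is bumped to row 2. In row 2, 3 replaces 4 (the leftmost entry greater than 3); 4 is bumped to row 3. In row 3, 4 replaces 5 (the leftmost entry greater than 4); 5 is bumped to row 4. 5 starts a new row 4. The new tableau is [[1, 2, 6, 7, 8], [3], [4], [5]].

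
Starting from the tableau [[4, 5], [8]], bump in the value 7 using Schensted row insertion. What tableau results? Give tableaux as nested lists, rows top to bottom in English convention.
7 is larger than every entry of row 1, so it is appended to row 1. The new tableau is [[4, 5, 7], [8]].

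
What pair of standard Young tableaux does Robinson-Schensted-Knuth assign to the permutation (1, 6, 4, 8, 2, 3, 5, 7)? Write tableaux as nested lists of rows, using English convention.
Insert each entry of the permutation into P by Schensted row insertion, recording in Q the position of each new cell.

Insert 1: appended to row 1. P = [[1]].
Insert 6: appended to row 1. P = [[1, 6]].
Insert 4: 4 bumps 6 from row 1; 6 starts row 2. P = [[1, 4], [6]].
Insert 8: appended to row 1. P = [[1, 4, 8], [6]].
Insert 2: 2 bumps 4 from row 1; 4 bumps 6 from row 2; 6 starts row 3. P = [[1, 2, 8], [4], [6]].
Insert 3: 3 bumps 8 from row 1; 8 appends to row 2. P = [[1, 2, 3], [4, 8], [6]].
Insert 5: appended to row 1. P = [[1, 2, 3, 5], [4, 8], [6]].
Insert 7: appended to row 1. P = [[1, 2, 3, 5, 7], [4, 8], [6]].

So P = [[1, 2, 3, 5, 7], [4, 8], [6]], Q = [[1, 2, 4, 7, 8], [3, 6], [5]].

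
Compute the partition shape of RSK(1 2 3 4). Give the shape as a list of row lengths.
[4]

Row-insert each entry into an empty tableau.

After inserting 1: P = [[1]].
After inserting 2: P = [[1, 2]].
After inserting 3: P = [[1, 2, 3]].
After inserting 4: P = [[1, 2, 3, 4]].

The final insertion tableau P = [[1, 2, 3, 4]] has shape [4].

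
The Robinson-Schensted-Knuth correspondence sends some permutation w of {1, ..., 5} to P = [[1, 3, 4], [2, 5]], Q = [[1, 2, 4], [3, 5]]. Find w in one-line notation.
2 3 1 5 4

Reverse the RSK construction: for i from n down to 1, find the cell of Q containing i, remove the entry at that cell from P, and reverse-bump it up through P; the value ejected from row 1 is w(i).

Step i=5: Q has 5 at row 2, column 2; remove 5 from row 2 of P and reverse-bump: 5 enters row 1 and ejects 4. So w(5) = 4. P is now [[1, 3, 5], [2]].
Step i=4: Q has 4 at row 1, column 3; remove that cell from P, ejecting 5. So w(4) = 5. P is now [[1, 3], [2]].
Step i=3: Q has 3 at row 2, column 1; remove 2 from row 2 of P and reverse-bump: 2 enters row 1 and ejects 1. So w(3) = 1. P is now [[2, 3]].
Step i=2: Q has 2 at row 1, column 2; remove that cell from P, ejecting 3. So w(2) = 3. P is now [[2]].
Step i=1: Q has 1 at row 1, column 1; remove that cell from P, ejecting 2. So w(1) = 2. P is now [].

So w = 2 3 1 5 4.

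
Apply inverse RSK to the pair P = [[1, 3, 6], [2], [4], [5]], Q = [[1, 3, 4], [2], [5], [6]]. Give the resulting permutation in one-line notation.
Reverse the RSK construction: for i from n down to 1, find the cell of Q containing i, remove the entry at that cell from P, and reverse-bump it up through P; the value ejected from row 1 is w(i).

Step i=6: Q has 6 at row 4, column 1; remove 5 from row 4 of P and reverse-bump: 5 enters row 3 and ejects 4; 4 enters row 2 and ejects 2; 2 enters row 1 and ejects 1. So w(6) = 1. P is now [[2, 3, 6], [4], [5]].
Step i=5: Q has 5 at row 3, column 1; remove 5 from row 3 of P and reverse-bump: 5 enters row 2 and ejects 4; 4 enters row 1 and ejects 3. So w(5) = 3. P is now [[2, 4, 6], [5]].
Step i=4: Q has 4 at row 1, column 3; remove that cell from P, ejecting 6. So w(4) = 6. P is now [[2, 4], [5]].
Step i=3: Q has 3 at row 1, column 2; remove that cell from P, ejecting 4. So w(3) = 4. P is now [[2], [5]].
Step i=2: Q has 2 at row 2, column 1; remove 5 from row 2 of P and reverse-bump: 5 enters row 1 and ejects 2. So w(2) = 2. P is now [[5]].
Step i=1: Q has 1 at row 1, column 1; remove that cell from P, ejecting 5. So w(1) = 5. P is now [].

So w = 5 2 4 6 3 1.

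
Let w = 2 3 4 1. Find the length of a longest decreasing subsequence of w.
2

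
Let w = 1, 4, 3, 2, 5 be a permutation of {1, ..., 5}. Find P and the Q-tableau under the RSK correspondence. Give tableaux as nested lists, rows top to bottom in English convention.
Insert each entry of the permutation into P by Schensted row insertion, recording in Q the position of each new cell.

Insert 1: appended to row 1. P = [[1]].
Insert 4: appended to row 1. P = [[1, 4]].
Insert 3: 3 bumps 4 from row 1; 4 starts row 2. P = [[1, 3], [4]].
Insert 2: 2 bumps 3 from row 1; 3 bumps 4 from row 2; 4 starts row 3. P = [[1, 2], [3], [4]].
Insert 5: appended to row 1. P = [[1, 2, 5], [3], [4]].

So P = [[1, 2, 5], [3], [4]], Q = [[1, 2, 5], [3], [4]].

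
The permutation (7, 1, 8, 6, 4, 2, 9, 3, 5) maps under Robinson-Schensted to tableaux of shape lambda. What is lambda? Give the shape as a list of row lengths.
[4, 3, 1, 1]

Row-insert each entry into an empty tableau.

After inserting 7: P = [[7]].
After inserting 1: P = [[1], [7]].
After inserting 8: P = [[1, 8], [7]].
After inserting 6: P = [[1, 6], [7, 8]].
After inserting 4: P = [[1, 4], [6, 8], [7]].
After inserting 2: P = [[1, 2], [4, 8], [6], [7]].
After inserting 9: P = [[1, 2, 9], [4, 8], [6], [7]].
After inserting 3: P = [[1, 2, 3], [4, 8, 9], [6], [7]].
After inserting 5: P = [[1, 2, 3, 5], [4, 8, 9], [6], [7]].

The final insertion tableau P = [[1, 2, 3, 5], [4, 8, 9], [6], [7]] has shape [4, 3, 1, 1].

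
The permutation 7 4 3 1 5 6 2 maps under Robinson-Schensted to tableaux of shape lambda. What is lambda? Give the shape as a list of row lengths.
Row-insert each entry into an empty tableau.

After inserting 7: P = [[7]].
After inserting 4: P = [[4], [7]].
After inserting 3: P = [[3], [4], [7]].
After inserting 1: P = [[1], [3], [4], [7]].
After inserting 5: P = [[1, 5], [3], [4], [7]].
After inserting 6: P = [[1, 5, 6], [3], [4], [7]].
After inserting 2: P = [[1, 2, 6], [3, 5], [4], [7]].

The final insertion tableau P = [[1, 2, 6], [3, 5], [4], [7]] has shape [3, 2, 1, 1].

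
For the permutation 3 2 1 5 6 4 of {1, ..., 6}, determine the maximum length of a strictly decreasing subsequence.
3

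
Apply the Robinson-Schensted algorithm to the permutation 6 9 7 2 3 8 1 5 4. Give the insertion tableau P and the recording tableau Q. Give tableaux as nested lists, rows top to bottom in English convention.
P = [[1, 3, 4], [2, 5, 8], [6, 7], [9]], Q = [[1, 2, 6], [3, 5, 8], [4, 9], [7]]

Insert each entry of the permutation into P by Schensted row insertion, recording in Q the position of each new cell.

Insert 6: appended to row 1. P = [[6]], Q = [[1]].
Insert 9: appended to row 1. P = [[6, 9]], Q = [[1, 2]].
Insert 7: 7 bumps 9 from row 1; 9 starts row 2. P = [[6, 7], [9]], Q = [[1, 2], [3]].
Insert 2: 2 bumps 6 from row 1; 6 bumps 9 from row 2; 9 starts row 3. P = [[2, 7], [6], [9]], Q = [[1, 2], [3], [4]].
Insert 3: 3 bumps 7 from row 1; 7 appends to row 2. P = [[2, 3], [6, 7], [9]], Q = [[1, 2], [3, 5], [4]].
Insert 8: appended to row 1. P = [[2, 3, 8], [6, 7], [9]], Q = [[1, 2, 6], [3, 5], [4]].
Insert 1: 1 bumps 2 from row 1; 2 bumps 6 from row 2; 6 bumps 9 from row 3; 9 starts row 4. P = [[1, 3, 8], [2, 7], [6], [9]], Q = [[1, 2, 6], [3, 5], [4], [7]].
Insert 5: 5 bumps 8 from row 1; 8 appends to row 2. P = [[1, 3, 5], [2, 7, 8], [6], [9]], Q = [[1, 2, 6], [3, 5, 8], [4], [7]].
Insert 4: 4 bumps 5 from row 1; 5 bumps 7 from row 2; 7 appends to row 3. P = [[1, 3, 4], [2, 5, 8], [6, 7], [9]], Q = [[1, 2, 6], [3, 5, 8], [4, 9], [7]].

So P = [[1, 3, 4], [2, 5, 8], [6, 7], [9]], Q = [[1, 2, 6], [3, 5, 8], [4, 9], [7]].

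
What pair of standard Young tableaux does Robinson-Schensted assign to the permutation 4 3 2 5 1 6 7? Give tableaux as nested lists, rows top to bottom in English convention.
Insert each entry of the permutation into P by Schensted row insertion, recording in Q the position of each new cell.

Insert 4: appended to row 1. P = [[4]], Q = [[1]].
Insert 3: 3 bumps 4 from row 1; 4 starts row 2. P = [[3], [4]], Q = [[1], [2]].
Insert 2: 2 bumps 3 from row 1; 3 bumps 4 from row 2; 4 starts row 3. P = [[2], [3], [4]], Q = [[1], [2], [3]].
Insert 5: appended to row 1. P = [[2, 5], [3], [4]], Q = [[1, 4], [2], [3]].
Insert 1: 1 bumps 2 from row 1; 2 bumps 3 from row 2; 3 bumps 4 from row 3; 4 starts row 4. P = [[1, 5], [2], [3], [4]], Q = [[1, 4], [2], [3], [5]].
Insert 6: appended to row 1. P = [[1, 5, 6], [2], [3], [4]], Q = [[1, 4, 6], [2], [3], [5]].
Insert 7: appended to row 1. P = [[1, 5, 6, 7], [2], [3], [4]], Q = [[1, 4, 6, 7], [2], [3], [5]].

So P = [[1, 5, 6, 7], [2], [3], [4]], Q = [[1, 4, 6, 7], [2], [3], [5]].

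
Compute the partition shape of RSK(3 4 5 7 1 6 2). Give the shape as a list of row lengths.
[4, 2, 1]

RSK row insertion gives P = [[1, 2, 5, 6], [3, 4], [7]], which has shape [4, 2, 1].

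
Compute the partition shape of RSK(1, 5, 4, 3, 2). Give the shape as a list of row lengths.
Row-insert each entry into an empty tableau.

After inserting 1: P = [[1]].
After inserting 5: P = [[1, 5]].
After inserting 4: P = [[1, 4], [5]].
After inserting 3: P = [[1, 3], [4], [5]].
After inserting 2: P = [[1, 2], [3], [4], [5]].

The final insertion tableau P = [[1, 2], [3], [4], [5]] has shape [2, 1, 1, 1].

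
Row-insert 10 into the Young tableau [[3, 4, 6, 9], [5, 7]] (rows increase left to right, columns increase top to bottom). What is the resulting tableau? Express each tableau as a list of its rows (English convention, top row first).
[[3, 4, 6, 9, 10], [5, 7]]

10 is larger than every entry of row 1, so it is appended to row 1. The new tableau is [[3, 4, 6, 9, 10], [5, 7]].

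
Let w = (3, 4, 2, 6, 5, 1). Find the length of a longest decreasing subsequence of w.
3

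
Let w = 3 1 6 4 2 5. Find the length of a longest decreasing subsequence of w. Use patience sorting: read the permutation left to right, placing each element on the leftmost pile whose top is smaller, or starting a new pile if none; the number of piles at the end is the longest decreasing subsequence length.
3: new pile. tops = [3]
1: new pile. tops = [3, 1]
6: onto pile 1 (replacing 3). tops = [6, 1]
4: onto pile 2 (replacing 1). tops = [6, 4]
2: new pile. tops = [6, 4, 2]
5: onto pile 2 (replacing 4). tops = [6, 5, 2]

3 piles, so the longest decreasing subsequence has length 3.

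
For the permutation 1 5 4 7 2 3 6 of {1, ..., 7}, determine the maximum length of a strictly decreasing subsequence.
3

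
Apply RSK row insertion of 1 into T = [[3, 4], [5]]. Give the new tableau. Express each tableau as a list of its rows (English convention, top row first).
In row 1, 1 replaces 3 (the leftmost entry greater than 1); 3 is bumped to row 2. In row 2, 3 replaces 5 (the leftmost entry greater than 3); 5 is bumped to row 3. 5 starts a new row 3. The new tableau is [[1, 4], [3], [5]].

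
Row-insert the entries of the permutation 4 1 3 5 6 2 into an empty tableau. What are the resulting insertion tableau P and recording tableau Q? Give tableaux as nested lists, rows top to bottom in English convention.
Insert each entry of the permutation into P by Schensted row insertion, recording in Q the position of each new cell.

Insert 4: appended to row 1. P = [[4]].
Insert 1: 1 bumps 4 from row 1; 4 starts row 2. P = [[1], [4]].
Insert 3: appended to row 1. P = [[1, 3], [4]].
Insert 5: appended to row 1. P = [[1, 3, 5], [4]].
Insert 6: appended to row 1. P = [[1, 3, 5, 6], [4]].
Insert 2: 2 bumps 3 from row 1; 3 bumps 4 from row 2; 4 starts row 3. P = [[1, 2, 5, 6], [3], [4]].

So P = [[1, 2, 5, 6], [3], [4]], Q = [[1, 3, 4, 5], [2], [6]].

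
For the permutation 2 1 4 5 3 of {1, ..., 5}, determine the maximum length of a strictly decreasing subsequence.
2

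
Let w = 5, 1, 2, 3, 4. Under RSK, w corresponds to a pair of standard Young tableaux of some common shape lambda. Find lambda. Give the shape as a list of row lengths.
RSK row insertion gives P = [[1, 2, 3, 4], [5]], which has shape [4, 1].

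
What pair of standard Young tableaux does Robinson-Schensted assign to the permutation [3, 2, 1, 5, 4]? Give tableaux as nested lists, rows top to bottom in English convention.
P = [[1, 4], [2, 5], [3]], Q = [[1, 4], [2, 5], [3]]

Insert each entry of the permutation into P by Schensted row insertion, recording in Q the position of each new cell.

After inserting 3: P = [[3]].
After inserting 2: P = [[2], [3]].
After inserting 1: P = [[1], [2], [3]].
After inserting 5: P = [[1, 5], [2], [3]].
After inserting 4: P = [[1, 4], [2, 5], [3]].

So P = [[1, 4], [2, 5], [3]], Q = [[1, 4], [2, 5], [3]].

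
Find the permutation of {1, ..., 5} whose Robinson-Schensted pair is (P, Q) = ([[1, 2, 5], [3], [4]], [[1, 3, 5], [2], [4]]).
4 1 3 2 5

Reverse the RSK construction: for i from n down to 1, find the cell of Q containing i, remove the entry at that cell from P, and reverse-bump it up through P; the value ejected from row 1 is w(i).

Step i=5: Q has 5 at row 1, column 3; remove that cell from P, ejecting 5. So w(5) = 5. P is now [[1, 2], [3], [4]].
Step i=4: Q has 4 at row 3, column 1; remove 4 from row 3 of P and reverse-bump: 4 enters row 2 and ejects 3; 3 enters row 1 and ejects 2. So w(4) = 2. P is now [[1, 3], [4]].
Step i=3: Q has 3 at row 1, column 2; remove that cell from P, ejecting 3. So w(3) = 3. P is now [[1], [4]].
Step i=2: Q has 2 at row 2, column 1; remove 4 from row 2 of P and reverse-bump: 4 enters row 1 and ejects 1. So w(2) = 1. P is now [[4]].
Step i=1: Q has 1 at row 1, column 1; remove that cell from P, ejecting 4. So w(1) = 4. P is now [].

So w = 4 1 3 2 5.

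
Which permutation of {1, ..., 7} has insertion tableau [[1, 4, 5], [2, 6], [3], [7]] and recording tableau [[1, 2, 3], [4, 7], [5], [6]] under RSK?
Reverse the RSK construction: for i from n down to 1, find the cell of Q containing i, remove the entry at that cell from P, and reverse-bump it up through P; the value ejected from row 1 is w(i).

Step i=7: Q has 7 at row 2, column 2; remove 6 from row 2 of P and reverse-bump: 6 enters row 1 and ejects 5. So w(7) = 5. P is now [[1, 4, 6], [2], [3], [7]].
Step i=6: Q has 6 at row 4, column 1; remove 7 from row 4 of P and reverse-bump: 7 enters row 3 and ejects 3; 3 enters row 2 and ejects 2; 2 enters row 1 and ejects 1. So w(6) = 1. P is now [[2, 4, 6], [3], [7]].
Step i=5: Q has 5 at row 3, column 1; remove 7 from row 3 of P and reverse-bump: 7 enters row 2 and ejects 3; 3 enters row 1 and ejects 2. So w(5) = 2. P is now [[3, 4, 6], [7]].
Step i=4: Q has 4 at row 2, column 1; remove 7 from row 2 of P and reverse-bump: 7 enters row 1 and ejects 6. So w(4) = 6. P is now [[3, 4, 7]].
Step i=3: Q has 3 at row 1, column 3; remove that cell from P, ejecting 7. So w(3) = 7. P is now [[3, 4]].
Step i=2: Q has 2 at row 1, column 2; remove that cell from P, ejecting 4. So w(2) = 4. P is now [[3]].
Step i=1: Q has 1 at row 1, column 1; remove that cell from P, ejecting 3. So w(1) = 3. P is now [].

So w = 3 4 7 6 2 1 5.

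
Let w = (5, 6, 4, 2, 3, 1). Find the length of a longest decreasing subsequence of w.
4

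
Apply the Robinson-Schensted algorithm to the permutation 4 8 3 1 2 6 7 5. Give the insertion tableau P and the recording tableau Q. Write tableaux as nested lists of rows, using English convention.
Insert each entry of the permutation into P by Schensted row insertion, recording in Q the position of each new cell.

Insert 4: appended to row 1. P = [[4]].
Insert 8: appended to row 1. P = [[4, 8]].
Insert 3: 3 bumps 4 from row 1; 4 starts row 2. P = [[3, 8], [4]].
Insert 1: 1 bumps 3 from row 1; 3 bumps 4 from row 2; 4 starts row 3. P = [[1, 8], [3], [4]].
Insert 2: 2 bumps 8 from row 1; 8 appends to row 2. P = [[1, 2], [3, 8], [4]].
Insert 6: appended to row 1. P = [[1, 2, 6], [3, 8], [4]].
Insert 7: appended to row 1. P = [[1, 2, 6, 7], [3, 8], [4]].
Insert 5: 5 bumps 6 from row 1; 6 bumps 8 from row 2; 8 appends to row 3. P = [[1, 2, 5, 7], [3, 6], [4, 8]].

So P = [[1, 2, 5, 7], [3, 6], [4, 8]], Q = [[1, 2, 6, 7], [3, 5], [4, 8]].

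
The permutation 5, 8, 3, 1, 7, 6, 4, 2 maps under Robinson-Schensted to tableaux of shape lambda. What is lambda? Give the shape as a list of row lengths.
Row-insert each entry into an empty tableau.

After inserting 5: P = [[5]].
After inserting 8: P = [[5, 8]].
After inserting 3: P = [[3, 8], [5]].
After inserting 1: P = [[1, 8], [3], [5]].
After inserting 7: P = [[1, 7], [3, 8], [5]].
After inserting 6: P = [[1, 6], [3, 7], [5, 8]].
After inserting 4: P = [[1, 4], [3, 6], [5, 7], [8]].
After inserting 2: P = [[1, 2], [3, 4], [5, 6], [7], [8]].

The final insertion tableau P = [[1, 2], [3, 4], [5, 6], [7], [8]] has shape [2, 2, 2, 1, 1].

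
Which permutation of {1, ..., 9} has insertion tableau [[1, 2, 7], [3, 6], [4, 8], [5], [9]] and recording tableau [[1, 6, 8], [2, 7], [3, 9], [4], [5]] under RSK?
9 5 4 3 1 8 6 7 2

Reverse the RSK construction: for i from n down to 1, find the cell of Q containing i, remove the entry at that cell from P, and reverse-bump it up through P; the value ejected from row 1 is w(i).

Step i=9: Q has 9 at row 3, column 2; remove 8 from row 3 of P and reverse-bump: 8 enters row 2 and ejects 6; 6 enters row 1 and ejects 2. So w(9) = 2. P is now [[1, 6, 7], [3, 8], [4], [5], [9]].
Step i=8: Q has 8 at row 1, column 3; remove that cell from P, ejecting 7. So w(8) = 7. P is now [[1, 6], [3, 8], [4], [5], [9]].
Step i=7: Q has 7 at row 2, column 2; remove 8 from row 2 of P and reverse-bump: 8 enters row 1 and ejects 6. So w(7) = 6. P is now [[1, 8], [3], [4], [5], [9]].
Step i=6: Q has 6 at row 1, column 2; remove that cell from P, ejecting 8. So w(6) = 8. P is now [[1], [3], [4], [5], [9]].
Step i=5: Q has 5 at row 5, column 1; remove 9 from row 5 of P and reverse-bump: 9 enters row 4 and ejects 5; 5 enters row 3 and ejects 4; 4 enters row 2 and ejects 3; 3 enters row 1 and ejects 1. So w(5) = 1. P is now [[3], [4], [5], [9]].
Step i=4: Q has 4 at row 4, column 1; remove 9 from row 4 of P and reverse-bump: 9 enters row 3 and ejects 5; 5 enters row 2 and ejects 4; 4 enters row 1 and ejects 3. So w(4) = 3. P is now [[4], [5], [9]].
Step i=3: Q has 3 at row 3, column 1; remove 9 from row 3 of P and reverse-bump: 9 enters row 2 and ejects 5; 5 enters row 1 and ejects 4. So w(3) = 4. P is now [[5], [9]].
Step i=2: Q has 2 at row 2, column 1; remove 9 from row 2 of P and reverse-bump: 9 enters row 1 and ejects 5. So w(2) = 5. P is now [[9]].
Step i=1: Q has 1 at row 1, column 1; remove that cell from P, ejecting 9. So w(1) = 9. P is now [].

So w = 9 5 4 3 1 8 6 7 2.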